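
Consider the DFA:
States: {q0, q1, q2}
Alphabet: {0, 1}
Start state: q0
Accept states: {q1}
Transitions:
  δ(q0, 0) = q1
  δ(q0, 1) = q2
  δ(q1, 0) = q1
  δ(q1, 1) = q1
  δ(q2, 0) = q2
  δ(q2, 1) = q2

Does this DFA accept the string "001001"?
Processing string "001001":
  q0 --0--> q1
  q1 --0--> q1
  q1 --1--> q1
  q1 --0--> q1
  q1 --0--> q1
  q1 --1--> q1
Final state: q1
Accept states: {q1}
q1 is an accept state, so the string is accepted.

Final answer: Yes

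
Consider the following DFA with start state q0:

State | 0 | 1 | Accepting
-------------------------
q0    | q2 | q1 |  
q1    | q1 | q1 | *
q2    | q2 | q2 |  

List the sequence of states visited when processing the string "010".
q0 → q2 → q2 → q2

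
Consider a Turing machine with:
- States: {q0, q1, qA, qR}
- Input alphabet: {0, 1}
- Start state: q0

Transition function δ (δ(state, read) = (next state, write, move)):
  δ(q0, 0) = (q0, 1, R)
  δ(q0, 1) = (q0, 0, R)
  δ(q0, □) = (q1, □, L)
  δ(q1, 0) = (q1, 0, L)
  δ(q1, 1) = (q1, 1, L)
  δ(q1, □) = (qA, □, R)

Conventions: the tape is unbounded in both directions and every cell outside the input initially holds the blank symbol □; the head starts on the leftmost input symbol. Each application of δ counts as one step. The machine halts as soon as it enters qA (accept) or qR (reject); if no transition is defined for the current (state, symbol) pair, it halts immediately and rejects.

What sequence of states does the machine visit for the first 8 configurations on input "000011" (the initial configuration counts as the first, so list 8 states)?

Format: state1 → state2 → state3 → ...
Step 0: [q0]000011 (head at position 0)
Step 1: δ(q0, 0) = (q0, 1, R)  ⊢  1[q0]00011 (head at position 1)
Step 2: δ(q0, 0) = (q0, 1, R)  ⊢  11[q0]0011 (head at position 2)
Step 3: δ(q0, 0) = (q0, 1, R)  ⊢  111[q0]011 (head at position 3)
Step 4: δ(q0, 0) = (q0, 1, R)  ⊢  1111[q0]11 (head at position 4)
Step 5: δ(q0, 1) = (q0, 0, R)  ⊢  11110[q0]1 (head at position 5)
Step 6: δ(q0, 1) = (q0, 0, R)  ⊢  111100[q0]□ (head at position 6)
Step 7: δ(q0, □) = (q1, □, L)  ⊢  11110[q1]0□ (head at position 5)
Reading off the states of these 8 configurations: q0 → q0 → q0 → q0 → q0 → q0 → q0 → q1

Final answer: q0 → q0 → q0 → q0 → q0 → q0 → q0 → q1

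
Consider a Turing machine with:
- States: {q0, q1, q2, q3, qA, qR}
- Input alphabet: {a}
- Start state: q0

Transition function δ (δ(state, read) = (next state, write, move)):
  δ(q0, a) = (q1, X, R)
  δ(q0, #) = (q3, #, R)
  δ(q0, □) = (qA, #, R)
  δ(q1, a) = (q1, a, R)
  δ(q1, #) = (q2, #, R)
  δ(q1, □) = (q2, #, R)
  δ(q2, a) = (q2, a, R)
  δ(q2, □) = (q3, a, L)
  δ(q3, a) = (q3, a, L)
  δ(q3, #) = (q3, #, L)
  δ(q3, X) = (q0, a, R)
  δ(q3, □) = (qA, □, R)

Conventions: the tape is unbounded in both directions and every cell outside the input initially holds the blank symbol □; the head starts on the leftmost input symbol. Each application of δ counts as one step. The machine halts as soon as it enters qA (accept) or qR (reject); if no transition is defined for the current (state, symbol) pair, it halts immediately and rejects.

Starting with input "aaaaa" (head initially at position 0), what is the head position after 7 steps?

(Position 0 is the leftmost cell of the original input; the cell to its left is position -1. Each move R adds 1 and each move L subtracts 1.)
Step 0: [q0]aaaaa (head at position 0)
Step 1: δ(q0, a) = (q1, X, R)  ⊢  X[q1]aaaa (head at position 1)
Step 2: δ(q1, a) = (q1, a, R)  ⊢  Xa[q1]aaa (head at position 2)
Step 3: δ(q1, a) = (q1, a, R)  ⊢  Xaa[q1]aa (head at position 3)
Step 4: δ(q1, a) = (q1, a, R)  ⊢  Xaaa[q1]a (head at position 4)
Step 5: δ(q1, a) = (q1, a, R)  ⊢  Xaaaa[q1]□ (head at position 5)
Step 6: δ(q1, □) = (q2, #, R)  ⊢  Xaaaa#[q2]□ (head at position 6)
Step 7: δ(q2, □) = (q3, a, L)  ⊢  Xaaaa[q3]#a (head at position 5)
Head position after 7 steps: 5

Final answer: Position 5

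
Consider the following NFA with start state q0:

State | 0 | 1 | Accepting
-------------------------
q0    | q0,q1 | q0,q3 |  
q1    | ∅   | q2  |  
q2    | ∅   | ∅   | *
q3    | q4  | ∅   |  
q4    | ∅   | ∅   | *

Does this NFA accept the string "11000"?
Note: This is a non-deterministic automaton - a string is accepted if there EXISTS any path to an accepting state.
Track the set of states the NFA could be in: start {q0}
Read '1': {q0} → {q0, q3}
Read '1': {q0, q3} → {q0, q3}
Read '0': {q0, q3} → {q0, q1, q4}
Read '0': {q0, q1, q4} → {q0, q1}
Read '0': {q0, q1} → {q0, q1}
Final set {q0, q1} contains no accepting state → rejected.

Final answer: No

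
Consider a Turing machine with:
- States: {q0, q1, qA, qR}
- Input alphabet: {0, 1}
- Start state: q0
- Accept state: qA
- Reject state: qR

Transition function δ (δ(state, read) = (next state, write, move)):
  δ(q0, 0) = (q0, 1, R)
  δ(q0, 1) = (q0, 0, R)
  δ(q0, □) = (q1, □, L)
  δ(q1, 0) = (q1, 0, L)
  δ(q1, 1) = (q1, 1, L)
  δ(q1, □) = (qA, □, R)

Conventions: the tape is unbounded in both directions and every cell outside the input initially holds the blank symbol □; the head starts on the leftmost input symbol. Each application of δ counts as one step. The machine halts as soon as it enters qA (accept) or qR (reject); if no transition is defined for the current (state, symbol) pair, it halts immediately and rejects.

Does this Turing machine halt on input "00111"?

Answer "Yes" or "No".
Step 0: [q0]00111 (head at position 0)
Step 1: δ(q0, 0) = (q0, 1, R)  ⊢  1[q0]0111 (head at position 1)
Step 2: δ(q0, 0) = (q0, 1, R)  ⊢  11[q0]111 (head at position 2)
Step 3: δ(q0, 1) = (q0, 0, R)  ⊢  110[q0]11 (head at position 3)
Step 4: δ(q0, 1) = (q0, 0, R)  ⊢  1100[q0]1 (head at position 4)
Step 5: δ(q0, 1) = (q0, 0, R)  ⊢  11000[q0]□ (head at position 5)
Step 6: δ(q0, □) = (q1, □, L)  ⊢  1100[q1]0□ (head at position 4)
Step 7: δ(q1, 0) = (q1, 0, L)  ⊢  110[q1]00□ (head at position 3)
Step 8: δ(q1, 0) = (q1, 0, L)  ⊢  11[q1]000□ (head at position 2)
Step 9: δ(q1, 0) = (q1, 0, L)  ⊢  1[q1]1000□ (head at position 1)
Step 10: δ(q1, 1) = (q1, 1, L)  ⊢  [q1]11000□ (head at position 0)
Step 11: δ(q1, 1) = (q1, 1, L)  ⊢  [q1]□11000□ (head at position -1)
Step 12: δ(q1, □) = (qA, □, R)  ⊢  □[qA]11000□ (head at position 0)
The machine is in qA, so it halts and accepts.
It halts after 12 steps.

Final answer: Yes - halts after 12 steps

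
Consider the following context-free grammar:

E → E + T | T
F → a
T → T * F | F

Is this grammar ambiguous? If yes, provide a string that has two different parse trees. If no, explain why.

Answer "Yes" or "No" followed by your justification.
This is the standard stratified expression grammar: '+' is introduced only by the left-recursive rule E → E + T and '*' only by the left-recursive rule T → T * F, with F → a. For any string, the last '+' must be the one produced at the root E (everything after it is a T containing no '+'), and likewise within each T the last '*' is produced at its root. This fixes the parse tree uniquely (left-associative, '*' binding tighter than '+'), so every string has exactly one parse tree.

Final answer: No - the grammar is unambiguous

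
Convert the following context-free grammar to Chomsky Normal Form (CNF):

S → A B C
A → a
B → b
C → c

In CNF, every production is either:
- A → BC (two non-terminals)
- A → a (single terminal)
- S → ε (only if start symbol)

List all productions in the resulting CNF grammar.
The grammar has no ε-productions or unit productions to eliminate.
A → a is already in CNF (single terminal) – keep it.
B → b is already in CNF (single terminal) – keep it.
C → c is already in CNF (single terminal) – keep it.
S → A B C has 3 symbols on the right: break it into binary productions S → A X0, X0 → B C.
Resulting CNF grammar (5 productions): A → a; B → b; C → c; S → A X0; X0 → B C

Final answer: A → a; B → b; C → c; S → A X0; X0 → B C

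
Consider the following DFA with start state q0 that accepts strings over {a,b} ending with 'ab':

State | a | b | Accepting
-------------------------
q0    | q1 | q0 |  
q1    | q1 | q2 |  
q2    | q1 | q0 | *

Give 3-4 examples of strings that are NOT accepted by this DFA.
Any strings that end in a non-accepting state work; for example:
"b": q0 → q0; q0 is not accepting → rejected
"baa": q0 → q0 → q1 → q1; q1 is not accepting → rejected
"abaa": q0 → q1 → q2 → q1 → q1; q1 is not accepting → rejected
"bbba": q0 → q0 → q0 → q0 → q1; q1 is not accepting → rejected

Final answer: "b", "baa", "abaa", "bbba"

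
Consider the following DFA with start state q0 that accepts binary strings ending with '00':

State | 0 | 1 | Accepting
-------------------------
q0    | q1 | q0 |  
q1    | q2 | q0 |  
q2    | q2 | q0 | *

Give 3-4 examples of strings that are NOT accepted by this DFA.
Any strings that end in a non-accepting state work; for example:
"001": q0 → q1 → q2 → q0; q0 is not accepting → rejected
"011": q0 → q1 → q0 → q0; q0 is not accepting → rejected
"101": q0 → q0 → q1 → q0; q0 is not accepting → rejected
"0101": q0 → q1 → q0 → q1 → q0; q0 is not accepting → rejected

Final answer: "001", "011", "101", "0101"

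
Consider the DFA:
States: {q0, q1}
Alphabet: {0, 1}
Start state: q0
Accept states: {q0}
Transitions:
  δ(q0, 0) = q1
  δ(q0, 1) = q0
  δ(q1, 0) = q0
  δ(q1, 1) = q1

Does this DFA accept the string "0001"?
Processing string "0001":
  q0 --0--> q1
  q1 --0--> q0
  q0 --0--> q1
  q1 --1--> q1
Final state: q1
Accept states: {q0}
q1 is not an accept state, so the string is rejected.

Final answer: No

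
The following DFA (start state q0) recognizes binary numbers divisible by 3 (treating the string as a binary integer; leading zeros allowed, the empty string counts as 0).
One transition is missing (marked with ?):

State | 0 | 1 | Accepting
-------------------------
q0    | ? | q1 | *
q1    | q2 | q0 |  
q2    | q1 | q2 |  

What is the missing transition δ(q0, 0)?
q0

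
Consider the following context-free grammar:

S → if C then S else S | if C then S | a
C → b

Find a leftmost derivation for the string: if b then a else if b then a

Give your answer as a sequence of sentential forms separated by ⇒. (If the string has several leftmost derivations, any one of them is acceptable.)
Start with S.
Step 1: the leftmost non-terminal is S; apply S → if C then S else S:  if C then S else S
Step 2: the leftmost non-terminal is C; apply C → b:  if b then S else S
Step 3: the leftmost non-terminal is S; apply S → a:  if b then a else S
Step 4: the leftmost non-terminal is S; apply S → if C then S:  if b then a else if C then S
Step 5: the leftmost non-terminal is C; apply C → b:  if b then a else if b then S
Step 6: the leftmost non-terminal is S; apply S → a:  if b then a else if b then a

Final answer: S ⇒ if C then S else S ⇒ if b then S else S ⇒ if b then a else S ⇒ if b then a else if C then S ⇒ if b then a else if b then S ⇒ if b then a else if b then a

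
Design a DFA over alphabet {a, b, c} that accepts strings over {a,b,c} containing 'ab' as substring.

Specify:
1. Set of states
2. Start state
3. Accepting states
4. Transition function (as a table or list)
One valid DFA (any DFA recognizing the same language is acceptable):
States: {q0, q1, q2}
Start: q0
Accepting: {q2}
Transitions (accepting states marked with *):
State | a | b | c | Accepting
-----------------------------
q0    | q1 | q0 | q0 |  
q1    | q1 | q2 | q0 |  
q2    | q2 | q2 | q2 | *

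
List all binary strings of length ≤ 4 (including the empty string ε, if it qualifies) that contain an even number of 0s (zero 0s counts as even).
Checking every binary string of length 0 to 4:
  Length 0: accepted: ε | rejected: (none)
  Length 1: accepted: 1 | rejected: 0
  Length 2: accepted: 00, 11 | rejected: 01, 10
  Length 3: accepted: 001, 010, 100, 111 | rejected: 000, 011, 101, 110
  Length 4: accepted: 0000, 0011, 0101, 0110, 1001, 1010, 1100, 1111 | rejected: 0001, 0010, 0100, 0111, 1000, 1011, 1101, 1110
Total: 16 string(s).

Final answer: ε, 1, 00, 11, 001, 010, 100, 111, 0000, 0011, 0101, 0110, 1001, 1010, 1100, 1111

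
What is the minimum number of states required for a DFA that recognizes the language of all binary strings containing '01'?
Language: binary strings containing '01'
Lower bound (Myhill–Nerode): the prefixes ε, 0, 01 are pairwise distinguishable:
  ε vs 01: suffix ε distinguishes them (ε is rejected, 01 is accepted)
  0 vs 01: suffix ε distinguishes them (0 is rejected, 01 is accepted)
  ε vs 0: suffix 1 distinguishes them (ε·1 = 1 is rejected, 0·1 = 01 is accepted)
So any DFA needs at least 3 states.
Upper bound: a DFA with 3 states exists (one state per class above: 'no progress', 'last symbol 0', and 'seen 01' (accepting sink)).
Minimum states: 3

Final answer: 3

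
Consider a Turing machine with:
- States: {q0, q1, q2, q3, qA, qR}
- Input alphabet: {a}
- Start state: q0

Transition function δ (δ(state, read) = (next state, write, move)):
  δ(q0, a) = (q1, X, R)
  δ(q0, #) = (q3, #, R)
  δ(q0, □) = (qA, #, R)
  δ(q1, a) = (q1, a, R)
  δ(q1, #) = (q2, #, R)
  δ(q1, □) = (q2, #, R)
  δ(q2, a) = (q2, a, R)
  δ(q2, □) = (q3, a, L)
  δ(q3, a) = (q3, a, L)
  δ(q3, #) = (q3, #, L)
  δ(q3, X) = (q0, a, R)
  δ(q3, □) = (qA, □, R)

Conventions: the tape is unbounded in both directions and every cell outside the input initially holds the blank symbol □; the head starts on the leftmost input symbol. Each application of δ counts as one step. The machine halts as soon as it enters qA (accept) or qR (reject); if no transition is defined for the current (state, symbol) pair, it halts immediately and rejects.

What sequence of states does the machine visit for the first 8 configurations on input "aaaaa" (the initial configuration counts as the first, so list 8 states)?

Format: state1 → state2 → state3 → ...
Step 0: [q0]aaaaa (head at position 0)
Step 1: δ(q0, a) = (q1, X, R)  ⊢  X[q1]aaaa (head at position 1)
Step 2: δ(q1, a) = (q1, a, R)  ⊢  Xa[q1]aaa (head at position 2)
Step 3: δ(q1, a) = (q1, a, R)  ⊢  Xaa[q1]aa (head at position 3)
Step 4: δ(q1, a) = (q1, a, R)  ⊢  Xaaa[q1]a (head at position 4)
Step 5: δ(q1, a) = (q1, a, R)  ⊢  Xaaaa[q1]□ (head at position 5)
Step 6: δ(q1, □) = (q2, #, R)  ⊢  Xaaaa#[q2]□ (head at position 6)
Step 7: δ(q2, □) = (q3, a, L)  ⊢  Xaaaa[q3]#a (head at position 5)
Reading off the states of these 8 configurations: q0 → q1 → q1 → q1 → q1 → q1 → q2 → q3

Final answer: q0 → q1 → q1 → q1 → q1 → q1 → q2 → q3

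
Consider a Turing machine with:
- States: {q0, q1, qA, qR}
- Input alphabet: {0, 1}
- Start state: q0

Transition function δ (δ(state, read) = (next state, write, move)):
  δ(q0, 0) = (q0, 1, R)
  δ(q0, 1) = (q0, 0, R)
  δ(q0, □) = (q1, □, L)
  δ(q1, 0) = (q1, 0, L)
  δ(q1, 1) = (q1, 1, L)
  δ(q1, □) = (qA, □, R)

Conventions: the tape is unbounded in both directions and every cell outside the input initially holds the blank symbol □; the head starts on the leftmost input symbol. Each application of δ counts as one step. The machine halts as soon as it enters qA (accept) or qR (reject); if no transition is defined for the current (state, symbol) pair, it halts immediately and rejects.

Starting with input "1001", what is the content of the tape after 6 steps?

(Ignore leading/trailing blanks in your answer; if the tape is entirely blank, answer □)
Step 0: [q0]1001 (head at position 0)
Step 1: δ(q0, 1) = (q0, 0, R)  ⊢  0[q0]001 (head at position 1)
Step 2: δ(q0, 0) = (q0, 1, R)  ⊢  01[q0]01 (head at position 2)
Step 3: δ(q0, 0) = (q0, 1, R)  ⊢  011[q0]1 (head at position 3)
Step 4: δ(q0, 1) = (q0, 0, R)  ⊢  0110[q0]□ (head at position 4)
Step 5: δ(q0, □) = (q1, □, L)  ⊢  011[q1]0□ (head at position 3)
Step 6: δ(q1, 0) = (q1, 0, L)  ⊢  01[q1]10□ (head at position 2)
Tape after 6 steps (ignoring surrounding blanks): 0110

Final answer: Tape: 0110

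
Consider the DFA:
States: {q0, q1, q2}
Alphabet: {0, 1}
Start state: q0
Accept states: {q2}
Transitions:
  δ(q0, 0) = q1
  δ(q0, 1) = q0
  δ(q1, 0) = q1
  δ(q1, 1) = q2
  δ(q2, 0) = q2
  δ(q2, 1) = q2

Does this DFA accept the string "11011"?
Processing string "11011":
  q0 --1--> q0
  q0 --1--> q0
  q0 --0--> q1
  q1 --1--> q2
  q2 --1--> q2
Final state: q2
Accept states: {q2}
q2 is an accept state, so the string is accepted.

Final answer: Yes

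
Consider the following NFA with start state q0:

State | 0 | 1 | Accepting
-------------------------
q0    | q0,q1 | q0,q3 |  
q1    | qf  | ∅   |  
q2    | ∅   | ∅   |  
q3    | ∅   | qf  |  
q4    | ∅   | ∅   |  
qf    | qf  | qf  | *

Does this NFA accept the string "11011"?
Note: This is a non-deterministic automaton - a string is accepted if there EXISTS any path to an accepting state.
Track the set of states the NFA could be in: start {q0}
Read '1': {q0} → {q0, q3}
Read '1': {q0, q3} → {q0, q3, qf}
Read '0': {q0, q3, qf} → {q0, q1, qf}
Read '1': {q0, q1, qf} → {q0, q3, qf}
Read '1': {q0, q3, qf} → {q0, q3, qf}
Final set {q0, q3, qf} contains accepting state(s) {qf} → accepted.

Final answer: Yes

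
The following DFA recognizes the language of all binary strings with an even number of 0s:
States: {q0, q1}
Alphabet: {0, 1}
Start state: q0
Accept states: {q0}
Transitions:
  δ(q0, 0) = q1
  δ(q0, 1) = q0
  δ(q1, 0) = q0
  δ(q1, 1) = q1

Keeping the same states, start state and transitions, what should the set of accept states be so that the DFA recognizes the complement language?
The DFA is complete (every state has a transition on every symbol), so the complement
is recognized by the same DFA with accepting and non-accepting states swapped.
Original accept states: {q0}
Complement accept states = All states - Original accept states
= {q0, q1} - {q0}
= {q1}
Complement language: strings with an ODD number of 0s

Final answer: {q1}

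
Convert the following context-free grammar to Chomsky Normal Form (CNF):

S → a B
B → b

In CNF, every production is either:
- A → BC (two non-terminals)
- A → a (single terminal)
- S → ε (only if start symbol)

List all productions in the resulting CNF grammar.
The grammar has no ε-productions or unit productions to eliminate.
S → a B has terminal a in a right-hand side of length ≥ 2: introduce T_a → a and use T_a in place of a.
B → b is already in CNF (single terminal) – keep it.
S → a B becomes S → T_a B.
Resulting CNF grammar (3 productions): T_a → a; B → b; S → T_a B

Final answer: T_a → a; B → b; S → T_a B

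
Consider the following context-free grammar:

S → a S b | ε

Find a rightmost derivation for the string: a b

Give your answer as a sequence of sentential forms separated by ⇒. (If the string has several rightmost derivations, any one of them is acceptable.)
Start with S.
Step 1: the rightmost non-terminal is S; apply S → a S b:  a S b
Step 2: the rightmost non-terminal is S; apply S → ε:  a b

Final answer: S ⇒ a S b ⇒ a b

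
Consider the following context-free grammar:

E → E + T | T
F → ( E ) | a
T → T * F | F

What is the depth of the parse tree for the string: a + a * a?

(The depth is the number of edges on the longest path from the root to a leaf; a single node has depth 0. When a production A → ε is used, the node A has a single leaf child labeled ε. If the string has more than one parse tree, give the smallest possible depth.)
The grammar is unambiguous; the parse tree of a + a * a is:
E → E + T at the root (depth 0).
  Left E (depth 1) → T (2) → F (3) → a (4).
  Right T (depth 1) → T * F; that T (2) → F (3) → a (4); F (2) → a (3).
The longest root-to-leaf paths have 4 edges.
Depth = 4.

Final answer: 4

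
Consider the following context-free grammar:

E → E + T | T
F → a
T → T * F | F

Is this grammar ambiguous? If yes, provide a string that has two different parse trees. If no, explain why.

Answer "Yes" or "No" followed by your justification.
This is the standard stratified expression grammar: '+' is introduced only by the left-recursive rule E → E + T and '*' only by the left-recursive rule T → T * F, with F → a. For any string, the last '+' must be the one produced at the root E (everything after it is a T containing no '+'), and likewise within each T the last '*' is produced at its root. This fixes the parse tree uniquely (left-associative, '*' binding tighter than '+'), so every string has exactly one parse tree.

Final answer: No - the grammar is unambiguous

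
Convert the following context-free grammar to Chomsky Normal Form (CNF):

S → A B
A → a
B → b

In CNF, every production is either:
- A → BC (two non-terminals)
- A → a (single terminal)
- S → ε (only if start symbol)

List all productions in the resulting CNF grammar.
The grammar has no ε-productions or unit productions to eliminate.
S → A B is already in CNF (two non-terminals) – keep it.
A → a is already in CNF (single terminal) – keep it.
B → b is already in CNF (single terminal) – keep it.
Resulting CNF grammar (3 productions): A → a; B → b; S → A B

Final answer: A → a; B → b; S → A B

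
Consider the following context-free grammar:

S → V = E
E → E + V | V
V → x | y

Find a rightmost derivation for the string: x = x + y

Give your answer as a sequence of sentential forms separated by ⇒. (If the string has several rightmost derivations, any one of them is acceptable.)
Start with S.
Step 1: the rightmost non-terminal is S; apply S → V = E:  V = E
Step 2: the rightmost non-terminal is E; apply E → E + V:  V = E + V
Step 3: the rightmost non-terminal is V; apply V → y:  V = E + y
Step 4: the rightmost non-terminal is E; apply E → V:  V = V + y
Step 5: the rightmost non-terminal is V; apply V → x:  V = x + y
Step 6: the rightmost non-terminal is V; apply V → x:  x = x + y

Final answer: S ⇒ V = E ⇒ V = E + V ⇒ V = E + y ⇒ V = V + y ⇒ V = x + y ⇒ x = x + y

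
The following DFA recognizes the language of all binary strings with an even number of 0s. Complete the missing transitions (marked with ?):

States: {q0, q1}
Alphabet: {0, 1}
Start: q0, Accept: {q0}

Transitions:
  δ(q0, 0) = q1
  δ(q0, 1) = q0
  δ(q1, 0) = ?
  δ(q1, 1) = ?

What each state remembers (consistent with the given transitions and accept states):
  q0: an even number of 0s has been read so far
  q1: an odd number of 0s has been read so far
Filling in the missing entries:
  δ(q1, 0): in q1 (an odd number of 0s has been read so far), after reading 0 we have: an even number of 0s has been read so far → q0
  δ(q1, 1): in q1 (an odd number of 0s has been read so far), after reading 1 we have: an odd number of 0s has been read so far → q1

Final answer: δ(q1, 0) = q0; δ(q1, 1) = q1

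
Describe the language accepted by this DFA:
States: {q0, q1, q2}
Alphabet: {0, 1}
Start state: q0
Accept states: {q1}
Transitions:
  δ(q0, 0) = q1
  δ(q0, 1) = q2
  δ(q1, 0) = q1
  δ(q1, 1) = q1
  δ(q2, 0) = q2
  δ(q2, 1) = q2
Analyzing the DFA structure:
Start state: q0
Accept states: {q1}
Interpreting what each state remembers (checking against the transitions):
  q0: nothing has been read yet
  q1: the first symbol was 0
  q2: the first symbol was 1 (trap state)
  δ(q0, 0): in q0 (nothing has been read yet), after reading 0 we have: the first symbol was 0 → q1
  δ(q0, 1): in q0 (nothing has been read yet), after reading 1 we have: the first symbol was 1 (trap state) → q2
  δ(q1, 0): in q1 (the first symbol was 0), after reading 0 we have: the first symbol was 0 → q1
  δ(q1, 1): in q1 (the first symbol was 0), after reading 1 we have: the first symbol was 0 → q1
  δ(q2, 0): in q2 (the first symbol was 1 (trap state)), after reading 0 we have: the first symbol was 1 (trap state) → q2
  δ(q2, 1): in q2 (the first symbol was 1 (trap state)), after reading 1 we have: the first symbol was 1 (trap state) → q2
A string is accepted iff it ends in {q1}, i.e. the first symbol was 0.
Language: All binary strings starting with 0

Final answer: All binary strings starting with 0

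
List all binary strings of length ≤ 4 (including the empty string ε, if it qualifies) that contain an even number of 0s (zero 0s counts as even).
Checking every binary string of length 0 to 4:
  Length 0: accepted: ε | rejected: (none)
  Length 1: accepted: 1 | rejected: 0
  Length 2: accepted: 00, 11 | rejected: 01, 10
  Length 3: accepted: 001, 010, 100, 111 | rejected: 000, 011, 101, 110
  Length 4: accepted: 0000, 0011, 0101, 0110, 1001, 1010, 1100, 1111 | rejected: 0001, 0010, 0100, 0111, 1000, 1011, 1101, 1110
Total: 16 string(s).

Final answer: ε, 1, 00, 11, 001, 010, 100, 111, 0000, 0011, 0101, 0110, 1001, 1010, 1100, 1111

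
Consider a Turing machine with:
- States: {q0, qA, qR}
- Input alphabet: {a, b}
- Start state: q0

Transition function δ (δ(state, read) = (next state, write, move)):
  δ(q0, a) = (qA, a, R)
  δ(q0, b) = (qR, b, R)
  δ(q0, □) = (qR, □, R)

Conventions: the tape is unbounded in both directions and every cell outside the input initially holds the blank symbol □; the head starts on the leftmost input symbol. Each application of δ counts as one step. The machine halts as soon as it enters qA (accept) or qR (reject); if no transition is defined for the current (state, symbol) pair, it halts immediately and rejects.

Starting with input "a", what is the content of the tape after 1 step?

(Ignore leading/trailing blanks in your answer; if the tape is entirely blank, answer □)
Step 0: [q0]a (head at position 0)
Step 1: δ(q0, a) = (qA, a, R)  ⊢  a[qA]□ (head at position 1)
Tape after 1 step (ignoring surrounding blanks): a

Final answer: Tape: a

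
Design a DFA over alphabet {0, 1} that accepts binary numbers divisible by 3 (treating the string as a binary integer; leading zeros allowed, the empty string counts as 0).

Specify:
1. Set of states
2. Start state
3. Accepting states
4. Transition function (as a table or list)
One valid DFA (any DFA recognizing the same language is acceptable):
States: {q0, q1, q2}
Start: q0
Accepting: {q0}
Transitions (accepting states marked with *):
State | 0 | 1 | Accepting
-------------------------
q0    | q0 | q1 | *
q1    | q2 | q0 |  
q2    | q1 | q2 |  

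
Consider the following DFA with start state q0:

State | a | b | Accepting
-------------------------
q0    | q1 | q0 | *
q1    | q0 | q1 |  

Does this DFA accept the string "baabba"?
Start in q0.
Read 'b': q0 → q0
Read 'a': q0 → q1
Read 'a': q1 → q0
Read 'b': q0 → q0
Read 'b': q0 → q0
Read 'a': q0 → q1
Final state q1 is not accepting, so the string is rejected.

Final answer: No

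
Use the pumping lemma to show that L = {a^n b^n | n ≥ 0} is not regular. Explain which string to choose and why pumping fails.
Language: L = {a^n b^n | n ≥ 0} (equal numbers of a's followed by b's)
Step 1: Assume for contradiction that L is regular, with pumping length p.
Step 2: Choose s = a^p b^p. Then s ∈ L (it has p a's followed by p b's) and |s| ≥ p.
Step 3: Consider any decomposition s = xyz with |xy| ≤ p and |y| > 0. Since |xy| ≤ p and the first p symbols of s are all a's, y = a^k for some k with 1 ≤ k ≤ p.
Step 4: Pumping up (i = 2): xy²z = a^(p+k) b^p, which has more a's than b's, so xy²z ∉ L.
This contradicts the pumping lemma, so L is not regular.

Final answer: Choose s = a^p b^p. Since |xy| ≤ p, y = a^k with k ≥ 1. Then xy²z = a^(p+k) b^p ∉ L.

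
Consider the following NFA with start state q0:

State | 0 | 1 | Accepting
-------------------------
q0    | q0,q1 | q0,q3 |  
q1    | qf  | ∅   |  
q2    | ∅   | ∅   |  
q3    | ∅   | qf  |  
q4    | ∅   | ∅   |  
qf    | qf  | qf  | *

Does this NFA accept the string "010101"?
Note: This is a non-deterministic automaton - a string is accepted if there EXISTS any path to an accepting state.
Track the set of states the NFA could be in: start {q0}
Read '0': {q0} → {q0, q1}
Read '1': {q0, q1} → {q0, q3}
Read '0': {q0, q3} → {q0, q1}
Read '1': {q0, q1} → {q0, q3}
Read '0': {q0, q3} → {q0, q1}
Read '1': {q0, q1} → {q0, q3}
Final set {q0, q3} contains no accepting state → rejected.

Final answer: No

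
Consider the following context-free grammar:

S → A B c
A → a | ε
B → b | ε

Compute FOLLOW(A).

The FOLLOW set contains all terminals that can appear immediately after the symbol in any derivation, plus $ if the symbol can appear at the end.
A occurs in S → A B c followed by B c. Add FIRST(B) minus ε = {b}; B is nullable (B → ε), so what follows B can also follow A: the terminal c. FOLLOW(A) = {b, c}.

Final answer: {b, c}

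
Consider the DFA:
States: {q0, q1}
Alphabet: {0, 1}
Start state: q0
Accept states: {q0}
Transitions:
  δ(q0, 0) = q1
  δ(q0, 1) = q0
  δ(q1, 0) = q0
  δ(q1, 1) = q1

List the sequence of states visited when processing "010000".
Starting at q0
Read '0': q0 -> q1
Read '1': q1 -> q1
Read '0': q1 -> q0
Read '0': q0 -> q1
Read '0': q1 -> q0
Read '0': q0 -> q1

Final answer: q0 -> q1 -> q1 -> q0 -> q1 -> q0 -> q1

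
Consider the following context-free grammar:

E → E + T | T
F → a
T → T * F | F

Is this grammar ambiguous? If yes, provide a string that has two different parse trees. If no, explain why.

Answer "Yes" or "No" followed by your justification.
This is the standard stratified expression grammar: '+' is introduced only by the left-recursive rule E → E + T and '*' only by the left-recursive rule T → T * F, with F → a. For any string, the last '+' must be the one produced at the root E (everything after it is a T containing no '+'), and likewise within each T the last '*' is produced at its root. This fixes the parse tree uniquely (left-associative, '*' binding tighter than '+'), so every string has exactly one parse tree.

Final answer: No - the grammar is unambiguous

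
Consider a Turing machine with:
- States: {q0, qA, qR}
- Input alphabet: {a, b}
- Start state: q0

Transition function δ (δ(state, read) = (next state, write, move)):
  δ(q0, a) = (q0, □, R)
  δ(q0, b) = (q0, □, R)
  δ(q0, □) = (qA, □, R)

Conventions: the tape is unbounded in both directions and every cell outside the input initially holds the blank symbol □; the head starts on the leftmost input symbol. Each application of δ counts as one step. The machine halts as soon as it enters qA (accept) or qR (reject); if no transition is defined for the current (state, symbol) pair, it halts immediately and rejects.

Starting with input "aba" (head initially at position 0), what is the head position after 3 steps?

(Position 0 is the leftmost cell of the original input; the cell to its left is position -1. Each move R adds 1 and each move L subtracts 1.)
Step 0: [q0]aba (head at position 0)
Step 1: δ(q0, a) = (q0, □, R)  ⊢  □[q0]ba (head at position 1)
Step 2: δ(q0, b) = (q0, □, R)  ⊢  □□[q0]a (head at position 2)
Step 3: δ(q0, a) = (q0, □, R)  ⊢  □□□[q0]□ (head at position 3)
Head position after 3 steps: 3

Final answer: Position 3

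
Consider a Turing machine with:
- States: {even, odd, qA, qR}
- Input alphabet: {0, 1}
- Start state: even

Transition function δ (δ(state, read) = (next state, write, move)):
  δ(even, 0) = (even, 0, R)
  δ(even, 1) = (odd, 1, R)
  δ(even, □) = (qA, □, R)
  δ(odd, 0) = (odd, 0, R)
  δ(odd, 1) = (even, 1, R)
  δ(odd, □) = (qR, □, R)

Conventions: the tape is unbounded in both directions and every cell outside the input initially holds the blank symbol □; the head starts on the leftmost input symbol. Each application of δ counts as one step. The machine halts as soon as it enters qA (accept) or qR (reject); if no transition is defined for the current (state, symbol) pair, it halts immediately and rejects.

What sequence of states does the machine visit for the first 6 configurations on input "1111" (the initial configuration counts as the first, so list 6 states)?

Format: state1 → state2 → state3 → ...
Step 0: [even]1111 (head at position 0)
Step 1: δ(even, 1) = (odd, 1, R)  ⊢  1[odd]111 (head at position 1)
Step 2: δ(odd, 1) = (even, 1, R)  ⊢  11[even]11 (head at position 2)
Step 3: δ(even, 1) = (odd, 1, R)  ⊢  111[odd]1 (head at position 3)
Step 4: δ(odd, 1) = (even, 1, R)  ⊢  1111[even]□ (head at position 4)
Step 5: δ(even, □) = (qA, □, R)  ⊢  1111□[qA]□ (head at position 5)
Reading off the states of these 6 configurations: even → odd → even → odd → even → qA

Final answer: even → odd → even → odd → even → qA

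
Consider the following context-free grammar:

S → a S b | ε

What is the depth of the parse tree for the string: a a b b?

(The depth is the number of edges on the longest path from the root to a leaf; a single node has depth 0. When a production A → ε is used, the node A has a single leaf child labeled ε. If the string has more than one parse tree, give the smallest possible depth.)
The only parse tree applies S → a S b 2 times (once per matching a…b pair) and then S → ε.
The S nodes sit at depths 0, 1, …, 2; the innermost S (depth 2) has the single child ε at depth 3.
The terminal leaves a, b are at depths 1..2, so the longest root-to-leaf path is S → S → … → S → ε with 3 edges.
Depth = 3.

Final answer: 3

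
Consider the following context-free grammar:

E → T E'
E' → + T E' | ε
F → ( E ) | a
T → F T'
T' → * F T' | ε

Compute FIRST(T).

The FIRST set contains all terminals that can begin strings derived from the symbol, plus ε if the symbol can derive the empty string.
FIRST(F): F → ( E ) contributes '(' and F → a contributes 'a', so FIRST(F) = {(, a}. F is not nullable.
FIRST(T): T → F T' begins with F, and F is not nullable, so FIRST(T) = FIRST(F) = {(, a}.

Final answer: {(, a}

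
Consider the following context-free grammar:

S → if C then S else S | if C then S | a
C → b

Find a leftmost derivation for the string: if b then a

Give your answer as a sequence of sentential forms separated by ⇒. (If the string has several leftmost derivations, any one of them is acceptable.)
Start with S.
Step 1: the leftmost non-terminal is S; apply S → if C then S:  if C then S
Step 2: the leftmost non-terminal is C; apply C → b:  if b then S
Step 3: the leftmost non-terminal is S; apply S → a:  if b then a

Final answer: S ⇒ if C then S ⇒ if b then S ⇒ if b then a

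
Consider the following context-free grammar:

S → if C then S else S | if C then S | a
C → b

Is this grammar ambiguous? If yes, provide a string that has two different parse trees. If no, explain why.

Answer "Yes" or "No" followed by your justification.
The 'dangling else' can attach to either if. Two leftmost derivations of  if b then if b then a else a:
  (1) S ⇒ if C then S else S ⇒ if b then S else S ⇒ if b then if C then S else S ⇒ if b then if b then S else S ⇒ if b then if b then a else S ⇒ if b then if b then a else a   (else belongs to the outer if)
  (2) S ⇒ if C then S ⇒ if b then S ⇒ if b then if C then S else S ⇒ if b then if b then S else S ⇒ if b then if b then a else S ⇒ if b then if b then a else a   (else belongs to the inner if)
Two distinct parse trees for the same string, so the grammar is ambiguous.

Final answer: Yes - the string 'if b then if b then a else a' has two distinct leftmost derivations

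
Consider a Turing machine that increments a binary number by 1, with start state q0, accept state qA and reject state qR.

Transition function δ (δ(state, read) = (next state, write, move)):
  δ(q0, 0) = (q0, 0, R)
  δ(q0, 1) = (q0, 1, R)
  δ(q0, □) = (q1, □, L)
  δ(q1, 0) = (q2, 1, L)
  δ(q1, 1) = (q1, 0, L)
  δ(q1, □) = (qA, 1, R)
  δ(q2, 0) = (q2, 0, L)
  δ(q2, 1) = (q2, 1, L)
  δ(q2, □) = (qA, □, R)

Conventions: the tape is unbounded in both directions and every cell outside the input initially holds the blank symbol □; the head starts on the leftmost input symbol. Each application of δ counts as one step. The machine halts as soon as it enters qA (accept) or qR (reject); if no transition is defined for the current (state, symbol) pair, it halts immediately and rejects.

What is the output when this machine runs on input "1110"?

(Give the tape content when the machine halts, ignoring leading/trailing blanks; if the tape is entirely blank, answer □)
Step 0: [q0]1110 (head at position 0)
Step 1: δ(q0, 1) = (q0, 1, R)  ⊢  1[q0]110 (head at position 1)
Step 2: δ(q0, 1) = (q0, 1, R)  ⊢  11[q0]10 (head at position 2)
Step 3: δ(q0, 1) = (q0, 1, R)  ⊢  111[q0]0 (head at position 3)
Step 4: δ(q0, 0) = (q0, 0, R)  ⊢  1110[q0]□ (head at position 4)
Step 5: δ(q0, □) = (q1, □, L)  ⊢  111[q1]0□ (head at position 3)
Step 6: δ(q1, 0) = (q2, 1, L)  ⊢  11[q2]11□ (head at position 2)
Step 7: δ(q2, 1) = (q2, 1, L)  ⊢  1[q2]111□ (head at position 1)
Step 8: δ(q2, 1) = (q2, 1, L)  ⊢  [q2]1111□ (head at position 0)
Step 9: δ(q2, 1) = (q2, 1, L)  ⊢  [q2]□1111□ (head at position -1)
Step 10: δ(q2, □) = (qA, □, R)  ⊢  □[qA]1111□ (head at position 0)
The machine is in qA, so it halts and accepts.
Tape content when halted (ignoring surrounding blanks): 1111

Final answer: Output: 1111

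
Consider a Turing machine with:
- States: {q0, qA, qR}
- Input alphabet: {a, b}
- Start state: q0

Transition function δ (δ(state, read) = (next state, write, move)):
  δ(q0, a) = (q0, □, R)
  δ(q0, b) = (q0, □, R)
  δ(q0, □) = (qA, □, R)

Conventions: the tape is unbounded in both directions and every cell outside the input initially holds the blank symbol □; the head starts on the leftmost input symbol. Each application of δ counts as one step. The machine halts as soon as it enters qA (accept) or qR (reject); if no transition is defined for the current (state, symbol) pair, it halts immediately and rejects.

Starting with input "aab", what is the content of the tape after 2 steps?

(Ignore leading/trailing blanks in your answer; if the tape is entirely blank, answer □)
Step 0: [q0]aab (head at position 0)
Step 1: δ(q0, a) = (q0, □, R)  ⊢  □[q0]ab (head at position 1)
Step 2: δ(q0, a) = (q0, □, R)  ⊢  □□[q0]b (head at position 2)
Tape after 2 steps (ignoring surrounding blanks): b

Final answer: Tape: b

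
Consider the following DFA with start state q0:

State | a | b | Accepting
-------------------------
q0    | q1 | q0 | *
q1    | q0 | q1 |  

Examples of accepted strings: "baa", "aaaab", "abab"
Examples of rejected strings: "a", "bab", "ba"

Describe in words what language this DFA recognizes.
strings over {a,b} with an even number of a's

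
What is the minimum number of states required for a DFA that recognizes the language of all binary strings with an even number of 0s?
Language: binary strings with an even number of 0s
Lower bound (Myhill–Nerode): the prefixes ε, 0 are pairwise distinguishable:
  ε vs 0: suffix ε distinguishes them (ε has zero 0s (accepted), 0 has one 0 (rejected))
So any DFA needs at least 2 states.
Upper bound: a DFA with 2 states exists (one state per class above).
Minimum states: 2

Final answer: 2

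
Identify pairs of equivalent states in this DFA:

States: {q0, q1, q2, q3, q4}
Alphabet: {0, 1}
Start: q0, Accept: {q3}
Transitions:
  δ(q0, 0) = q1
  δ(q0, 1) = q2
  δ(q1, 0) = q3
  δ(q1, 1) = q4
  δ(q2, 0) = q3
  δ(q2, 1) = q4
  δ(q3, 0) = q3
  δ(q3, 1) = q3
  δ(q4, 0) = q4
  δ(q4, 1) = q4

Using the table-filling algorithm:
Round 0 – mark pairs where exactly one state is accepting: (q0,q3), (q1,q3), (q2,q3), (q3,q4)
Round 1 – newly marked: (q0,q1) [on 0: q1 vs q3, already marked]; (q0,q2) [on 0: q1 vs q3, already marked]; (q1,q4) [on 0: q3 vs q4, already marked]; (q2,q4) [on 0: q3 vs q4, already marked]
Round 2 – newly marked: (q0,q4) [on 0: q1 vs q4, already marked]
No further pairs can be marked.
(q1, q2) unmarked: δ(q1,0)=q3, δ(q2,0)=q3; δ(q1,1)=q4, δ(q2,1)=q4 → equivalent
Equivalent pairs: (q1, q2)

Final answer: Equivalent pairs: (q1, q2)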